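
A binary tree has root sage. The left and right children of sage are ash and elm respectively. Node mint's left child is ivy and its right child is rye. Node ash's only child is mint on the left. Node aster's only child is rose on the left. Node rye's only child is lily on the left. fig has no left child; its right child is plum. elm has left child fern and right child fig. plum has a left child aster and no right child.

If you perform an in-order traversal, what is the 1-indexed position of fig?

In-order visits the left subtree, then the node, then the right subtree.
At sage: go left to ash.
  At ash: go left to mint.
    At mint: go left to ivy.
      ivy is a leaf — visit ivy.
    Visit mint.
    At mint: go right to rye.
      At rye: go left to lily.
        lily is a leaf — visit lily.
      Visit rye.
      At rye: no right child.
  Visit ash.
  At ash: no right child.
Visit sage.
At sage: go right to elm.
  At elm: go left to fern.
    fern is a leaf — visit fern.
  Visit elm.
  At elm: go right to fig.
    At fig: no left child.
    Visit fig.
    At fig: go right to plum.
      At plum: go left to aster.
        At aster: go left to rose.
          rose is a leaf — visit rose.
        Visit aster.
        At aster: no right child.
      Visit plum.
      At plum: no right child.
Full in-order sequence: ivy, mint, lily, rye, ash, sage, fern, elm, fig, rose, aster, plum.

9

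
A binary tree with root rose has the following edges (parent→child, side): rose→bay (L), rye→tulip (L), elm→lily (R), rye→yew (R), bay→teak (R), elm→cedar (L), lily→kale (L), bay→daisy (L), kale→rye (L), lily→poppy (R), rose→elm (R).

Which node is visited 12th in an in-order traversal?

poppy

In-order visits the left subtree, then the node, then the right subtree.
At rose: go left to bay.
  At bay: go left to daisy.
    daisy is a leaf — visit daisy.
  Visit bay.
  At bay: go right to teak.
    teak is a leaf — visit teak.
Visit rose.
At rose: go right to elm.
  At elm: go left to cedar.
    cedar is a leaf — visit cedar.
  Visit elm.
  At elm: go right to lily.
    At lily: go left to kale.
      At kale: go left to rye.
        At rye: go left to tulip.
          tulip is a leaf — visit tulip.
        Visit rye.
        At rye: go right to yew.
          yew is a leaf — visit yew.
      Visit kale.
      At kale: no right child.
    Visit lily.
    At lily: go right to poppy.
      poppy is a leaf — visit poppy.
Full in-order sequence: daisy, bay, teak, rose, cedar, elm, tulip, rye, yew, kale, lily, poppy.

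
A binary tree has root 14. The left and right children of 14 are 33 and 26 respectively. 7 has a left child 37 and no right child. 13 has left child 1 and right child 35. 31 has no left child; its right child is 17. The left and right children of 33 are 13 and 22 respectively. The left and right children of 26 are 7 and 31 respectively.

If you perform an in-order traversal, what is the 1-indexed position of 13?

In-order visits the left subtree, then the node, then the right subtree.
At 14: go left to 33.
  At 33: go left to 13.
    At 13: go left to 1.
      1 is a leaf — visit 1.
    Visit 13.
    At 13: go right to 35.
      35 is a leaf — visit 35.
  Visit 33.
  At 33: go right to 22.
    22 is a leaf — visit 22.
Visit 14.
At 14: go right to 26.
  At 26: go left to 7.
    At 7: go left to 37.
      37 is a leaf — visit 37.
    Visit 7.
    At 7: no right child.
  Visit 26.
  At 26: go right to 31.
    At 31: no left child.
    Visit 31.
    At 31: go right to 17.
      17 is a leaf — visit 17.
Full in-order sequence: 1, 13, 35, 33, 22, 14, 37, 7, 26, 31, 17.

2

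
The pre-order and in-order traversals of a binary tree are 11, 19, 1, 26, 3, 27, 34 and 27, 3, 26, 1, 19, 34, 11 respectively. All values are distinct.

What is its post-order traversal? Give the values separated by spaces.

The first element of pre-order is the root; it splits in-order into left and right subtrees.
Root 11: left subtree has 6 nodes {27, 3, 26, 1, 19, 34}, right has 0 { }.
  Root 19: left subtree has 4 nodes {27, 3, 26, 1}, right has 1 {34}.
    Root 1: left subtree has 3 nodes {27, 3, 26}, right has 0 { }.
      Root 26: left subtree has 2 nodes {27, 3}, right has 0 { }.
        Root 3: left subtree has 1 node {27}, right has 0 { }.

27 3 26 1 34 19 11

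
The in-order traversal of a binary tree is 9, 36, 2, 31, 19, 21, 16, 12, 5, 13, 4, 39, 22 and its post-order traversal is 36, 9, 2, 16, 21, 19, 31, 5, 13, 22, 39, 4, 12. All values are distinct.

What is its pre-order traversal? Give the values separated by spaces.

12 31 2 9 36 19 21 16 4 13 5 39 22

The last element of post-order is the root; it splits in-order into left and right subtrees.
Root 12: left subtree has 7 nodes {9, 36, 2, 31, 19, 21, 16}, right has 5 {5, 13, 4, 39, 22}.
  Root 31: left subtree has 3 nodes {9, 36, 2}, right has 3 {19, 21, 16}.
    Root 2: left subtree has 2 nodes {9, 36}, right has 0 { }.
      Root 9: left subtree has 0 nodes { }, right has 1 {36}.
    Root 19: left subtree has 0 nodes { }, right has 2 {21, 16}.
      Root 21: left subtree has 0 nodes { }, right has 1 {16}.
  Root 4: left subtree has 2 nodes {5, 13}, right has 2 {39, 22}.
    Root 13: left subtree has 1 node {5}, right has 0 { }.
    Root 39: left subtree has 0 nodes { }, right has 1 {22}.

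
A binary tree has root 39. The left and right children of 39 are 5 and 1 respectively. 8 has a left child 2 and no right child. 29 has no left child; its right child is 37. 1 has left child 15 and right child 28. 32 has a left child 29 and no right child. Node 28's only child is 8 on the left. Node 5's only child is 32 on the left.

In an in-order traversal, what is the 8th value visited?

2

In-order visits the left subtree, then the node, then the right subtree.
At 39: go left to 5.
  At 5: go left to 32.
    At 32: go left to 29.
      At 29: no left child.
      Visit 29.
      At 29: go right to 37.
        37 is a leaf — visit 37.
    Visit 32.
    At 32: no right child.
  Visit 5.
  At 5: no right child.
Visit 39.
At 39: go right to 1.
  At 1: go left to 15.
    15 is a leaf — visit 15.
  Visit 1.
  At 1: go right to 28.
    At 28: go left to 8.
      At 8: go left to 2.
        2 is a leaf — visit 2.
      Visit 8.
      At 8: no right child.
    Visit 28.
    At 28: no right child.
Full in-order sequence: 29, 37, 32, 5, 39, 15, 1, 2, 8, 28.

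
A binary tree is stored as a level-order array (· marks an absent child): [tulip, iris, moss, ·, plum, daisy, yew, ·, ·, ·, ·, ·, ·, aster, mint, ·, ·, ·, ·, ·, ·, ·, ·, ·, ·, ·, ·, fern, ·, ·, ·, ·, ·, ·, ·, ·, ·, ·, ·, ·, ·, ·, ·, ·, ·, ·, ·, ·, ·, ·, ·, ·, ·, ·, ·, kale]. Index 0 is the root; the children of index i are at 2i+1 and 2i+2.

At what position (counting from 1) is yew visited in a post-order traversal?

8

Post-order visits the left subtree, then the right subtree, then the node.
At tulip: go left to iris.
  At iris: no left child.
  At iris: go right to plum.
    plum is a leaf — visit plum.
  Visit iris.
At tulip: go right to moss.
  At moss: go left to daisy.
    daisy is a leaf — visit daisy.
  At moss: go right to yew.
    At yew: go left to aster.
      At aster: go left to fern.
        At fern: go left to kale.
          kale is a leaf — visit kale.
        At fern: no right child.
        Visit fern.
      At aster: no right child.
      Visit aster.
    At yew: go right to mint.
      mint is a leaf — visit mint.
    Visit yew.
  Visit moss.
Visit tulip.
Full post-order sequence: plum, iris, daisy, kale, fern, aster, mint, yew, moss, tulip.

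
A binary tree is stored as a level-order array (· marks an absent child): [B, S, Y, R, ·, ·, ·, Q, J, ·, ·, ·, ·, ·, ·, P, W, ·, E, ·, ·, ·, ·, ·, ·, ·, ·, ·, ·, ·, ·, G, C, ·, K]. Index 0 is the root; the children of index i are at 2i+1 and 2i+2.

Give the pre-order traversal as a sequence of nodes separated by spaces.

B S R Q P G C W K J E Y

Pre-order visits the node, then its left subtree, then its right subtree.
Visit B.
At B: go left to S.
  Visit S.
  At S: go left to R.
    Visit R.
    At R: go left to Q.
      Visit Q.
      At Q: go left to P.
        Visit P.
        At P: go left to G.
          G is a leaf — visit G.
        At P: go right to C.
          C is a leaf — visit C.
      At Q: go right to W.
        Visit W.
        At W: no left child.
        At W: go right to K.
          K is a leaf — visit K.
    At R: go right to J.
      Visit J.
      At J: no left child.
      At J: go right to E.
        E is a leaf — visit E.
  At S: no right child.
At B: go right to Y.
  Y is a leaf — visit Y.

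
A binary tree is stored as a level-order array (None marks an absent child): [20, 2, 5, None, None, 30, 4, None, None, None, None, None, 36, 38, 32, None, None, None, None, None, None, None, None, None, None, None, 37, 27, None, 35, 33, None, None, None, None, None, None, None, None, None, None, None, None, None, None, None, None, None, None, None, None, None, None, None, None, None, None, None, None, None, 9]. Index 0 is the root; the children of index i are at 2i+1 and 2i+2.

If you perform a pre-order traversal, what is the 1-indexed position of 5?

3

Pre-order visits the node, then its left subtree, then its right subtree.
Visit 20.
At 20: go left to 2.
  2 is a leaf — visit 2.
At 20: go right to 5.
  Visit 5.
  At 5: go left to 30.
    Visit 30.
    At 30: no left child.
    At 30: go right to 36.
      Visit 36.
      At 36: no left child.
      At 36: go right to 37.
        37 is a leaf — visit 37.
  At 5: go right to 4.
    Visit 4.
    At 4: go left to 38.
      Visit 38.
      At 38: go left to 27.
        27 is a leaf — visit 27.
      At 38: no right child.
    At 4: go right to 32.
      Visit 32.
      At 32: go left to 35.
        Visit 35.
        At 35: no left child.
        At 35: go right to 9.
          9 is a leaf — visit 9.
      At 32: go right to 33.
        33 is a leaf — visit 33.
Full pre-order sequence: 20, 2, 5, 30, 36, 37, 4, 38, 27, 32, 35, 9, 33.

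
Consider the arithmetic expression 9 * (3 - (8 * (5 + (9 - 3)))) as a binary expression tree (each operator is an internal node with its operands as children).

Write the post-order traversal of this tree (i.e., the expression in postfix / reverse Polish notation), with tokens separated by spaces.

9 3 8 5 9 3 - + * - *

Post-order on an expression tree gives postfix notation: for each operator, emit left operand, right operand, then the operator.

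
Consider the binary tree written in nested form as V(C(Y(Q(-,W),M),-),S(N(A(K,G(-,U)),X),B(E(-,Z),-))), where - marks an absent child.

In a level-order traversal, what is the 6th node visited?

Level-order visits nodes level by level from the root, left to right within each level.
Level 0: V
Level 1: C, S
Level 2: Y, N, B
Level 3: Q, M, A, X, E
Level 4: W, K, G, Z
Level 5: U
Full level-order sequence: V, C, S, Y, N, B, Q, M, A, X, E, W, K, G, Z, U.

B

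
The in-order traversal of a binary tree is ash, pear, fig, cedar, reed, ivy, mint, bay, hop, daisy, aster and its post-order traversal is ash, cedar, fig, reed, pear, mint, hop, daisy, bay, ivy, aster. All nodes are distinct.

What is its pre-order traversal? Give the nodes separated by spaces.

The last element of post-order is the root; it splits in-order into left and right subtrees.
Root aster: left subtree has 10 nodes {ash, pear, fig, cedar, reed, ivy, mint, bay, hop, daisy}, right has 0 { }.
  Root ivy: left subtree has 5 nodes {ash, pear, fig, cedar, reed}, right has 4 {mint, bay, hop, daisy}.
    Root pear: left subtree has 1 node {ash}, right has 3 {fig, cedar, reed}.
      Root reed: left subtree has 2 nodes {fig, cedar}, right has 0 { }.
        Root fig: left subtree has 0 nodes { }, right has 1 {cedar}.
    Root bay: left subtree has 1 node {mint}, right has 2 {hop, daisy}.
      Root daisy: left subtree has 1 node {hop}, right has 0 { }.

aster ivy pear ash reed fig cedar bay mint daisy hop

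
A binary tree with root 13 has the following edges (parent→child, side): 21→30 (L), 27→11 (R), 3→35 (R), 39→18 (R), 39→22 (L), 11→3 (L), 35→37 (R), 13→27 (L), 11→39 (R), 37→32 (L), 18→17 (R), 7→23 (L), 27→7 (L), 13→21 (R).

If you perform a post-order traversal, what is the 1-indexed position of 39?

10

Post-order visits the left subtree, then the right subtree, then the node.
At 13: go left to 27.
  At 27: go left to 7.
    At 7: go left to 23.
      23 is a leaf — visit 23.
    At 7: no right child.
    Visit 7.
  At 27: go right to 11.
    At 11: go left to 3.
      At 3: no left child.
      At 3: go right to 35.
        At 35: no left child.
        At 35: go right to 37.
          At 37: go left to 32.
            32 is a leaf — visit 32.
          At 37: no right child.
          Visit 37.
        Visit 35.
      Visit 3.
    At 11: go right to 39.
      At 39: go left to 22.
        22 is a leaf — visit 22.
      At 39: go right to 18.
        At 18: no left child.
        At 18: go right to 17.
          17 is a leaf — visit 17.
        Visit 18.
      Visit 39.
    Visit 11.
  Visit 27.
At 13: go right to 21.
  At 21: go left to 30.
    30 is a leaf — visit 30.
  At 21: no right child.
  Visit 21.
Visit 13.
Full post-order sequence: 23, 7, 32, 37, 35, 3, 22, 17, 18, 39, 11, 27, 30, 21, 13.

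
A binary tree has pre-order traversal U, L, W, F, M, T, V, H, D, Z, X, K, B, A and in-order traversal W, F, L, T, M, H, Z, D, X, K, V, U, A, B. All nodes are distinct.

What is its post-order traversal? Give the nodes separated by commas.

The first element of pre-order is the root; it splits in-order into left and right subtrees.
Root U: left subtree has 11 nodes {W, F, L, T, M, H, Z, D, X, K, V}, right has 2 {A, B}.
  Root L: left subtree has 2 nodes {W, F}, right has 8 {T, M, H, Z, D, X, K, V}.
    Root W: left subtree has 0 nodes { }, right has 1 {F}.
    Root M: left subtree has 1 node {T}, right has 6 {H, Z, D, X, K, V}.
      Root V: left subtree has 5 nodes {H, Z, D, X, K}, right has 0 { }.
        Root H: left subtree has 0 nodes { }, right has 4 {Z, D, X, K}.
          Root D: left subtree has 1 node {Z}, right has 2 {X, K}.
            Root X: left subtree has 0 nodes { }, right has 1 {K}.
  Root B: left subtree has 1 node {A}, right has 0 { }.

F, W, T, Z, K, X, D, H, V, M, L, A, B, U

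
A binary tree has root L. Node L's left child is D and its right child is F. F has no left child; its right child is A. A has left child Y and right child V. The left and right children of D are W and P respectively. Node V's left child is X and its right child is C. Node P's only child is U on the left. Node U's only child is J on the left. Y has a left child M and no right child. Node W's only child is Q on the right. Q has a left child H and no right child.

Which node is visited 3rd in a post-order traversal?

W

Post-order visits the left subtree, then the right subtree, then the node.
At L: go left to D.
  At D: go left to W.
    At W: no left child.
    At W: go right to Q.
      At Q: go left to H.
        H is a leaf — visit H.
      At Q: no right child.
      Visit Q.
    Visit W.
  At D: go right to P.
    At P: go left to U.
      At U: go left to J.
        J is a leaf — visit J.
      At U: no right child.
      Visit U.
    At P: no right child.
    Visit P.
  Visit D.
At L: go right to F.
  At F: no left child.
  At F: go right to A.
    At A: go left to Y.
      At Y: go left to M.
        M is a leaf — visit M.
      At Y: no right child.
      Visit Y.
    At A: go right to V.
      At V: go left to X.
        X is a leaf — visit X.
      At V: go right to C.
        C is a leaf — visit C.
      Visit V.
    Visit A.
  Visit F.
Visit L.
Full post-order sequence: H, Q, W, J, U, P, D, M, Y, X, C, V, A, F, L.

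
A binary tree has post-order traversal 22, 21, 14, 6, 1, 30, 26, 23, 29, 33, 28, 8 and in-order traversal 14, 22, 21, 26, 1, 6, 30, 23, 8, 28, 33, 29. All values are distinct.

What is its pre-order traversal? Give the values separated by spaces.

The last element of post-order is the root; it splits in-order into left and right subtrees.
Root 8: left subtree has 8 nodes {14, 22, 21, 26, 1, 6, 30, 23}, right has 3 {28, 33, 29}.
  Root 23: left subtree has 7 nodes {14, 22, 21, 26, 1, 6, 30}, right has 0 { }.
    Root 26: left subtree has 3 nodes {14, 22, 21}, right has 3 {1, 6, 30}.
      Root 14: left subtree has 0 nodes { }, right has 2 {22, 21}.
        Root 21: left subtree has 1 node {22}, right has 0 { }.
      Root 30: left subtree has 2 nodes {1, 6}, right has 0 { }.
        Root 1: left subtree has 0 nodes { }, right has 1 {6}.
  Root 28: left subtree has 0 nodes { }, right has 2 {33, 29}.
    Root 33: left subtree has 0 nodes { }, right has 1 {29}.

8 23 26 14 21 22 30 1 6 28 33 29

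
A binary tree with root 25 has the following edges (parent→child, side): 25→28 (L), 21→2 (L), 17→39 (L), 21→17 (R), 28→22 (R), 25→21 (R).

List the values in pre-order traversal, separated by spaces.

25 28 22 21 2 17 39

Pre-order visits the node, then its left subtree, then its right subtree.
Visit 25.
At 25: go left to 28.
  Visit 28.
  At 28: no left child.
  At 28: go right to 22.
    22 is a leaf — visit 22.
At 25: go right to 21.
  Visit 21.
  At 21: go left to 2.
    2 is a leaf — visit 2.
  At 21: go right to 17.
    Visit 17.
    At 17: go left to 39.
      39 is a leaf — visit 39.
    At 17: no right child.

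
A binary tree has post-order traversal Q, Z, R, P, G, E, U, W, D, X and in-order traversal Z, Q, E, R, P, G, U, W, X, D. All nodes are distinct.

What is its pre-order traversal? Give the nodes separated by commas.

X, W, U, E, Z, Q, G, P, R, D

The last element of post-order is the root; it splits in-order into left and right subtrees.
Root X: left subtree has 8 nodes {Z, Q, E, R, P, G, U, W}, right has 1 {D}.
  Root W: left subtree has 7 nodes {Z, Q, E, R, P, G, U}, right has 0 { }.
    Root U: left subtree has 6 nodes {Z, Q, E, R, P, G}, right has 0 { }.
      Root E: left subtree has 2 nodes {Z, Q}, right has 3 {R, P, G}.
        Root Z: left subtree has 0 nodes { }, right has 1 {Q}.
        Root G: left subtree has 2 nodes {R, P}, right has 0 { }.
          Root P: left subtree has 1 node {R}, right has 0 { }.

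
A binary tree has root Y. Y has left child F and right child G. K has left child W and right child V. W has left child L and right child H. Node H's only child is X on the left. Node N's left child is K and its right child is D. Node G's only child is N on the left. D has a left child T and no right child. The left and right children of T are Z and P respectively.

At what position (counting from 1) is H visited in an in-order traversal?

6

In-order visits the left subtree, then the node, then the right subtree.
At Y: go left to F.
  F is a leaf — visit F.
Visit Y.
At Y: go right to G.
  At G: go left to N.
    At N: go left to K.
      At K: go left to W.
        At W: go left to L.
          L is a leaf — visit L.
        Visit W.
        At W: go right to H.
          At H: go left to X.
            X is a leaf — visit X.
          Visit H.
          At H: no right child.
      Visit K.
      At K: go right to V.
        V is a leaf — visit V.
    Visit N.
    At N: go right to D.
      At D: go left to T.
        At T: go left to Z.
          Z is a leaf — visit Z.
        Visit T.
        At T: go right to P.
          P is a leaf — visit P.
      Visit D.
      At D: no right child.
  Visit G.
  At G: no right child.
Full in-order sequence: F, Y, L, W, X, H, K, V, N, Z, T, P, D, G.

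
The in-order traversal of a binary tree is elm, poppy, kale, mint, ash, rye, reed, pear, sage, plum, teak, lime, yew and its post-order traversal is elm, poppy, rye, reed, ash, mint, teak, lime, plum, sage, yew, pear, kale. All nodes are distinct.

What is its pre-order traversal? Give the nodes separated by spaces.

The last element of post-order is the root; it splits in-order into left and right subtrees.
Root kale: left subtree has 2 nodes {elm, poppy}, right has 10 {mint, ash, rye, reed, pear, sage, plum, teak, lime, yew}.
  Root poppy: left subtree has 1 node {elm}, right has 0 { }.
  Root pear: left subtree has 4 nodes {mint, ash, rye, reed}, right has 5 {sage, plum, teak, lime, yew}.
    Root mint: left subtree has 0 nodes { }, right has 3 {ash, rye, reed}.
      Root ash: left subtree has 0 nodes { }, right has 2 {rye, reed}.
        Root reed: left subtree has 1 node {rye}, right has 0 { }.
    Root yew: left subtree has 4 nodes {sage, plum, teak, lime}, right has 0 { }.
      Root sage: left subtree has 0 nodes { }, right has 3 {plum, teak, lime}.
        Root plum: left subtree has 0 nodes { }, right has 2 {teak, lime}.
          Root lime: left subtree has 1 node {teak}, right has 0 { }.

kale poppy elm pear mint ash reed rye yew sage plum lime teak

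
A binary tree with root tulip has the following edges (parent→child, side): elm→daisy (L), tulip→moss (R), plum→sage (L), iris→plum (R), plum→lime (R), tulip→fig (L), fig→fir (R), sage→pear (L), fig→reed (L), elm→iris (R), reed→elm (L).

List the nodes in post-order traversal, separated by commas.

daisy, pear, sage, lime, plum, iris, elm, reed, fir, fig, moss, tulip

Post-order visits the left subtree, then the right subtree, then the node.
At tulip: go left to fig.
  At fig: go left to reed.
    At reed: go left to elm.
      At elm: go left to daisy.
        daisy is a leaf — visit daisy.
      At elm: go right to iris.
        At iris: no left child.
        At iris: go right to plum.
          At plum: go left to sage.
            At sage: go left to pear.
              pear is a leaf — visit pear.
            At sage: no right child.
            Visit sage.
          At plum: go right to lime.
            lime is a leaf — visit lime.
          Visit plum.
        Visit iris.
      Visit elm.
    At reed: no right child.
    Visit reed.
  At fig: go right to fir.
    fir is a leaf — visit fir.
  Visit fig.
At tulip: go right to moss.
  moss is a leaf — visit moss.
Visit tulip.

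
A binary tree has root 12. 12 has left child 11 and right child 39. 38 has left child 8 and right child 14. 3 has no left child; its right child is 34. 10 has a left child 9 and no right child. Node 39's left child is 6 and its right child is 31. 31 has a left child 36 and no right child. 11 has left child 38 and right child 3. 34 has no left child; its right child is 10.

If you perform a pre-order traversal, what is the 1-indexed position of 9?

9

Pre-order visits the node, then its left subtree, then its right subtree.
Visit 12.
At 12: go left to 11.
  Visit 11.
  At 11: go left to 38.
    Visit 38.
    At 38: go left to 8.
      8 is a leaf — visit 8.
    At 38: go right to 14.
      14 is a leaf — visit 14.
  At 11: go right to 3.
    Visit 3.
    At 3: no left child.
    At 3: go right to 34.
      Visit 34.
      At 34: no left child.
      At 34: go right to 10.
        Visit 10.
        At 10: go left to 9.
          9 is a leaf — visit 9.
        At 10: no right child.
At 12: go right to 39.
  Visit 39.
  At 39: go left to 6.
    6 is a leaf — visit 6.
  At 39: go right to 31.
    Visit 31.
    At 31: go left to 36.
      36 is a leaf — visit 36.
    At 31: no right child.
Full pre-order sequence: 12, 11, 38, 8, 14, 3, 34, 10, 9, 39, 6, 31, 36.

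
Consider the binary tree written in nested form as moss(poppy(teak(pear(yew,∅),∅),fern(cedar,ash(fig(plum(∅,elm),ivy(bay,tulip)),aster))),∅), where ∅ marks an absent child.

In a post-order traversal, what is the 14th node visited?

Post-order visits the left subtree, then the right subtree, then the node.
At moss: go left to poppy.
  At poppy: go left to teak.
    At teak: go left to pear.
      At pear: go left to yew.
        yew is a leaf — visit yew.
      At pear: no right child.
      Visit pear.
    At teak: no right child.
    Visit teak.
  At poppy: go right to fern.
    At fern: go left to cedar.
      cedar is a leaf — visit cedar.
    At fern: go right to ash.
      At ash: go left to fig.
        At fig: go left to plum.
          At plum: no left child.
          At plum: go right to elm.
            elm is a leaf — visit elm.
          Visit plum.
        At fig: go right to ivy.
          At ivy: go left to bay.
            bay is a leaf — visit bay.
          At ivy: go right to tulip.
            tulip is a leaf — visit tulip.
          Visit ivy.
        Visit fig.
      At ash: go right to aster.
        aster is a leaf — visit aster.
      Visit ash.
    Visit fern.
  Visit poppy.
At moss: no right child.
Visit moss.
Full post-order sequence: yew, pear, teak, cedar, elm, plum, bay, tulip, ivy, fig, aster, ash, fern, poppy, moss.

poppy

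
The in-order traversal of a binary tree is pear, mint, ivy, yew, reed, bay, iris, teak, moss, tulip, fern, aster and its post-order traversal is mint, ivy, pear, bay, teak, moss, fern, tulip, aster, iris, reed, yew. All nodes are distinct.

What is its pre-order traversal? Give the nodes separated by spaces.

yew pear ivy mint reed iris bay aster tulip moss teak fern

The last element of post-order is the root; it splits in-order into left and right subtrees.
Root yew: left subtree has 3 nodes {pear, mint, ivy}, right has 8 {reed, bay, iris, teak, moss, tulip, fern, aster}.
  Root pear: left subtree has 0 nodes { }, right has 2 {mint, ivy}.
    Root ivy: left subtree has 1 node {mint}, right has 0 { }.
  Root reed: left subtree has 0 nodes { }, right has 7 {bay, iris, teak, moss, tulip, fern, aster}.
    Root iris: left subtree has 1 node {bay}, right has 5 {teak, moss, tulip, fern, aster}.
      Root aster: left subtree has 4 nodes {teak, moss, tulip, fern}, right has 0 { }.
        Root tulip: left subtree has 2 nodes {teak, moss}, right has 1 {fern}.
          Root moss: left subtree has 1 node {teak}, right has 0 { }.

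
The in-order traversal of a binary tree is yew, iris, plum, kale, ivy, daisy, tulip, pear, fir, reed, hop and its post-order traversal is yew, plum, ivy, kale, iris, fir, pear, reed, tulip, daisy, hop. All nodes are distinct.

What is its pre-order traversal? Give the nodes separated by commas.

The last element of post-order is the root; it splits in-order into left and right subtrees.
Root hop: left subtree has 10 nodes {yew, iris, plum, kale, ivy, daisy, tulip, pear, fir, reed}, right has 0 { }.
  Root daisy: left subtree has 5 nodes {yew, iris, plum, kale, ivy}, right has 4 {tulip, pear, fir, reed}.
    Root iris: left subtree has 1 node {yew}, right has 3 {plum, kale, ivy}.
      Root kale: left subtree has 1 node {plum}, right has 1 {ivy}.
    Root tulip: left subtree has 0 nodes { }, right has 3 {pear, fir, reed}.
      Root reed: left subtree has 2 nodes {pear, fir}, right has 0 { }.
        Root pear: left subtree has 0 nodes { }, right has 1 {fir}.

hop, daisy, iris, yew, kale, plum, ivy, tulip, reed, pear, fir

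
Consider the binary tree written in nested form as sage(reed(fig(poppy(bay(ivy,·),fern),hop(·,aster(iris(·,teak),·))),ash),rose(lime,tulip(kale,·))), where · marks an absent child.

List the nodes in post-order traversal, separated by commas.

ivy, bay, fern, poppy, teak, iris, aster, hop, fig, ash, reed, lime, kale, tulip, rose, sage

Post-order visits the left subtree, then the right subtree, then the node.
At sage: go left to reed.
  At reed: go left to fig.
    At fig: go left to poppy.
      At poppy: go left to bay.
        At bay: go left to ivy.
          ivy is a leaf — visit ivy.
        At bay: no right child.
        Visit bay.
      At poppy: go right to fern.
        fern is a leaf — visit fern.
      Visit poppy.
    At fig: go right to hop.
      At hop: no left child.
      At hop: go right to aster.
        At aster: go left to iris.
          At iris: no left child.
          At iris: go right to teak.
            teak is a leaf — visit teak.
          Visit iris.
        At aster: no right child.
        Visit aster.
      Visit hop.
    Visit fig.
  At reed: go right to ash.
    ash is a leaf — visit ash.
  Visit reed.
At sage: go right to rose.
  At rose: go left to lime.
    lime is a leaf — visit lime.
  At rose: go right to tulip.
    At tulip: go left to kale.
      kale is a leaf — visit kale.
    At tulip: no right child.
    Visit tulip.
  Visit rose.
Visit sage.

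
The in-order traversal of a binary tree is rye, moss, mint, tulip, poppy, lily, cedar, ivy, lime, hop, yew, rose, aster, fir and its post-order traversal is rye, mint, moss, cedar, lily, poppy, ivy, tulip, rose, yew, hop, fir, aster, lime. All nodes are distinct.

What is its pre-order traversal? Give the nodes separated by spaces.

lime tulip moss rye mint ivy poppy lily cedar aster hop yew rose fir

The last element of post-order is the root; it splits in-order into left and right subtrees.
Root lime: left subtree has 8 nodes {rye, moss, mint, tulip, poppy, lily, cedar, ivy}, right has 5 {hop, yew, rose, aster, fir}.
  Root tulip: left subtree has 3 nodes {rye, moss, mint}, right has 4 {poppy, lily, cedar, ivy}.
    Root moss: left subtree has 1 node {rye}, right has 1 {mint}.
    Root ivy: left subtree has 3 nodes {poppy, lily, cedar}, right has 0 { }.
      Root poppy: left subtree has 0 nodes { }, right has 2 {lily, cedar}.
        Root lily: left subtree has 0 nodes { }, right has 1 {cedar}.
  Root aster: left subtree has 3 nodes {hop, yew, rose}, right has 1 {fir}.
    Root hop: left subtree has 0 nodes { }, right has 2 {yew, rose}.
      Root yew: left subtree has 0 nodes { }, right has 1 {rose}.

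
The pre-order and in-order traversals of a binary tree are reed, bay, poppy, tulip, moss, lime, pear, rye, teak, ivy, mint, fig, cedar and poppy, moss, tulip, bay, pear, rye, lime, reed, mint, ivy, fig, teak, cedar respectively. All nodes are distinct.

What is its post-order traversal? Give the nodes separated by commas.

moss, tulip, poppy, rye, pear, lime, bay, mint, fig, ivy, cedar, teak, reed

The first element of pre-order is the root; it splits in-order into left and right subtrees.
Root reed: left subtree has 7 nodes {poppy, moss, tulip, bay, pear, rye, lime}, right has 5 {mint, ivy, fig, teak, cedar}.
  Root bay: left subtree has 3 nodes {poppy, moss, tulip}, right has 3 {pear, rye, lime}.
    Root poppy: left subtree has 0 nodes { }, right has 2 {moss, tulip}.
      Root tulip: left subtree has 1 node {moss}, right has 0 { }.
    Root lime: left subtree has 2 nodes {pear, rye}, right has 0 { }.
      Root pear: left subtree has 0 nodes { }, right has 1 {rye}.
  Root teak: left subtree has 3 nodes {mint, ivy, fig}, right has 1 {cedar}.
    Root ivy: left subtree has 1 node {mint}, right has 1 {fig}.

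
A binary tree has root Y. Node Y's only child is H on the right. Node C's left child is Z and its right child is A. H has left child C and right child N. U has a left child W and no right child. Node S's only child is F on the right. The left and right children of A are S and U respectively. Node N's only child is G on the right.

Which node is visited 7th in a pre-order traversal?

Pre-order visits the node, then its left subtree, then its right subtree.
Visit Y.
At Y: no left child.
At Y: go right to H.
  Visit H.
  At H: go left to C.
    Visit C.
    At C: go left to Z.
      Z is a leaf — visit Z.
    At C: go right to A.
      Visit A.
      At A: go left to S.
        Visit S.
        At S: no left child.
        At S: go right to F.
          F is a leaf — visit F.
      At A: go right to U.
        Visit U.
        At U: go left to W.
          W is a leaf — visit W.
        At U: no right child.
  At H: go right to N.
    Visit N.
    At N: no left child.
    At N: go right to G.
      G is a leaf — visit G.
Full pre-order sequence: Y, H, C, Z, A, S, F, U, W, N, G.

F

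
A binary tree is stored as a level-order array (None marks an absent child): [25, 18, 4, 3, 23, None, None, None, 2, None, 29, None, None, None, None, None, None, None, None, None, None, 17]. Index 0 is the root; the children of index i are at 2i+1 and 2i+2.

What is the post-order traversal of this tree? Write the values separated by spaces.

2 3 17 29 23 18 4 25

Post-order visits the left subtree, then the right subtree, then the node.
At 25: go left to 18.
  At 18: go left to 3.
    At 3: no left child.
    At 3: go right to 2.
      2 is a leaf — visit 2.
    Visit 3.
  At 18: go right to 23.
    At 23: no left child.
    At 23: go right to 29.
      At 29: go left to 17.
        17 is a leaf — visit 17.
      At 29: no right child.
      Visit 29.
    Visit 23.
  Visit 18.
At 25: go right to 4.
  4 is a leaf — visit 4.
Visit 25.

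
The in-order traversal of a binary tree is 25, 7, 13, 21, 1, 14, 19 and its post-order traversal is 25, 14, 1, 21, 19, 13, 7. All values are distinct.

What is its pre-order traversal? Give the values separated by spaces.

The last element of post-order is the root; it splits in-order into left and right subtrees.
Root 7: left subtree has 1 node {25}, right has 5 {13, 21, 1, 14, 19}.
  Root 13: left subtree has 0 nodes { }, right has 4 {21, 1, 14, 19}.
    Root 19: left subtree has 3 nodes {21, 1, 14}, right has 0 { }.
      Root 21: left subtree has 0 nodes { }, right has 2 {1, 14}.
        Root 1: left subtree has 0 nodes { }, right has 1 {14}.

7 25 13 19 21 1 14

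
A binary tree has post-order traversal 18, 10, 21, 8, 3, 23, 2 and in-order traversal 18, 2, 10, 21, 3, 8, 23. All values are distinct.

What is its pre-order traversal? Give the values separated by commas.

2, 18, 23, 3, 21, 10, 8

The last element of post-order is the root; it splits in-order into left and right subtrees.
Root 2: left subtree has 1 node {18}, right has 5 {10, 21, 3, 8, 23}.
  Root 23: left subtree has 4 nodes {10, 21, 3, 8}, right has 0 { }.
    Root 3: left subtree has 2 nodes {10, 21}, right has 1 {8}.
      Root 21: left subtree has 1 node {10}, right has 0 { }.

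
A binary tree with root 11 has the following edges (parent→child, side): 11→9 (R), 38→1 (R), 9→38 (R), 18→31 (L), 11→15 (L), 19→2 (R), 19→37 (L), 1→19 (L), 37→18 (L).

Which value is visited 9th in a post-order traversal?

9

Post-order visits the left subtree, then the right subtree, then the node.
At 11: go left to 15.
  15 is a leaf — visit 15.
At 11: go right to 9.
  At 9: no left child.
  At 9: go right to 38.
    At 38: no left child.
    At 38: go right to 1.
      At 1: go left to 19.
        At 19: go left to 37.
          At 37: go left to 18.
            At 18: go left to 31.
              31 is a leaf — visit 31.
            At 18: no right child.
            Visit 18.
          At 37: no right child.
          Visit 37.
        At 19: go right to 2.
          2 is a leaf — visit 2.
        Visit 19.
      At 1: no right child.
      Visit 1.
    Visit 38.
  Visit 9.
Visit 11.
Full post-order sequence: 15, 31, 18, 37, 2, 19, 1, 38, 9, 11.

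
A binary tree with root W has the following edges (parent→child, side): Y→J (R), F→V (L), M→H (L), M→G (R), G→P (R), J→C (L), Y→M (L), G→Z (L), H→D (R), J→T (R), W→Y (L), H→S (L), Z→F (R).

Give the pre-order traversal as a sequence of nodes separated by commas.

W, Y, M, H, S, D, G, Z, F, V, P, J, C, T

Pre-order visits the node, then its left subtree, then its right subtree.
Visit W.
At W: go left to Y.
  Visit Y.
  At Y: go left to M.
    Visit M.
    At M: go left to H.
      Visit H.
      At H: go left to S.
        S is a leaf — visit S.
      At H: go right to D.
        D is a leaf — visit D.
    At M: go right to G.
      Visit G.
      At G: go left to Z.
        Visit Z.
        At Z: no left child.
        At Z: go right to F.
          Visit F.
          At F: go left to V.
            V is a leaf — visit V.
          At F: no right child.
      At G: go right to P.
        P is a leaf — visit P.
  At Y: go right to J.
    Visit J.
    At J: go left to C.
      C is a leaf — visit C.
    At J: go right to T.
      T is a leaf — visit T.
At W: no right child.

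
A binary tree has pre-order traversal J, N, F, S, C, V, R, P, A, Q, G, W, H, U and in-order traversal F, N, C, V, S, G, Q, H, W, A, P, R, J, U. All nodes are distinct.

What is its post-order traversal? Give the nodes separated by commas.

F, V, C, G, H, W, Q, A, P, R, S, N, U, J

The first element of pre-order is the root; it splits in-order into left and right subtrees.
Root J: left subtree has 12 nodes {F, N, C, V, S, G, Q, H, W, A, P, R}, right has 1 {U}.
  Root N: left subtree has 1 node {F}, right has 10 {C, V, S, G, Q, H, W, A, P, R}.
    Root S: left subtree has 2 nodes {C, V}, right has 7 {G, Q, H, W, A, P, R}.
      Root C: left subtree has 0 nodes { }, right has 1 {V}.
      Root R: left subtree has 6 nodes {G, Q, H, W, A, P}, right has 0 { }.
        Root P: left subtree has 5 nodes {G, Q, H, W, A}, right has 0 { }.
          Root A: left subtree has 4 nodes {G, Q, H, W}, right has 0 { }.
            Root Q: left subtree has 1 node {G}, right has 2 {H, W}.
              Root W: left subtree has 1 node {H}, right has 0 { }.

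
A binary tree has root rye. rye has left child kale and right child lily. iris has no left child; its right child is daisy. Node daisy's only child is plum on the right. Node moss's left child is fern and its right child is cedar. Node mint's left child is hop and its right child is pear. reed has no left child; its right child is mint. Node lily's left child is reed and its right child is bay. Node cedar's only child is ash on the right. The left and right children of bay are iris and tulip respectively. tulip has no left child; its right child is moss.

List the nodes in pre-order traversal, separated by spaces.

Pre-order visits the node, then its left subtree, then its right subtree.
Visit rye.
At rye: go left to kale.
  kale is a leaf — visit kale.
At rye: go right to lily.
  Visit lily.
  At lily: go left to reed.
    Visit reed.
    At reed: no left child.
    At reed: go right to mint.
      Visit mint.
      At mint: go left to hop.
        hop is a leaf — visit hop.
      At mint: go right to pear.
        pear is a leaf — visit pear.
  At lily: go right to bay.
    Visit bay.
    At bay: go left to iris.
      Visit iris.
      At iris: no left child.
      At iris: go right to daisy.
        Visit daisy.
        At daisy: no left child.
        At daisy: go right to plum.
          plum is a leaf — visit plum.
    At bay: go right to tulip.
      Visit tulip.
      At tulip: no left child.
      At tulip: go right to moss.
        Visit moss.
        At moss: go left to fern.
          fern is a leaf — visit fern.
        At moss: go right to cedar.
          Visit cedar.
          At cedar: no left child.
          At cedar: go right to ash.
            ash is a leaf — visit ash.

rye kale lily reed mint hop pear bay iris daisy plum tulip moss fern cedar ash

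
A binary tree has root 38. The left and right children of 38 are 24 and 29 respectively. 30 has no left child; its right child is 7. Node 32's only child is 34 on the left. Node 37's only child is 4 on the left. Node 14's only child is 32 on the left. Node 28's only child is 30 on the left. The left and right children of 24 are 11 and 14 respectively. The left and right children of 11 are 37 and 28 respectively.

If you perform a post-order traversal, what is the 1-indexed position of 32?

Post-order visits the left subtree, then the right subtree, then the node.
At 38: go left to 24.
  At 24: go left to 11.
    At 11: go left to 37.
      At 37: go left to 4.
        4 is a leaf — visit 4.
      At 37: no right child.
      Visit 37.
    At 11: go right to 28.
      At 28: go left to 30.
        At 30: no left child.
        At 30: go right to 7.
          7 is a leaf — visit 7.
        Visit 30.
      At 28: no right child.
      Visit 28.
    Visit 11.
  At 24: go right to 14.
    At 14: go left to 32.
      At 32: go left to 34.
        34 is a leaf — visit 34.
      At 32: no right child.
      Visit 32.
    At 14: no right child.
    Visit 14.
  Visit 24.
At 38: go right to 29.
  29 is a leaf — visit 29.
Visit 38.
Full post-order sequence: 4, 37, 7, 30, 28, 11, 34, 32, 14, 24, 29, 38.

8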